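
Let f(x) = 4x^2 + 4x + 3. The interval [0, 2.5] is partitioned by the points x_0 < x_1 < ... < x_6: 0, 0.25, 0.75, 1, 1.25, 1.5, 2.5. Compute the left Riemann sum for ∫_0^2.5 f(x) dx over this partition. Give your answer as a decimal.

Subinterval widths: 0.25, 0.5, 0.25, 0.25, 0.25, 1.
Left endpoints: 0, 0.25, 0.75, 1, 1.25, 1.5.
f(0) = 3, f(0.25) = 4.25, f(0.75) = 8.25, f(1) = 11, f(1.25) = 14.25, f(1.5) = 18.
Sum = Σ Δx_i · f(x_i).
Sum = 29.25.

29.25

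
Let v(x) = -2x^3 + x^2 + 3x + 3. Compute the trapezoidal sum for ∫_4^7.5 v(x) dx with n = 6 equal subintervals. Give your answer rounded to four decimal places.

-1270.5142

Δx = (7.5 − 4)/6 = 7/12.
v(4) = -97, v(55/12) = -133753/864, v(31/6) = -12455/54, v(5.75) = -326.90625, v(19/3) = -12041/27, v(83/12) = -509933/864, v(7.5) = -762.
T_6 = (Δx/2)·[v(x_0) + 2v(x_1) + ... + 2v(x_{5}) + v(x_6)].
Sum ≈ -1270.5142.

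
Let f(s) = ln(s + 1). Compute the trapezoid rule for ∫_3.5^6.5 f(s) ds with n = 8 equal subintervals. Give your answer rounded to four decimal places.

Δs = (6.5 − 3.5)/8 = 0.375.
f(3.5) ≈ 1.5041, f(3.875) ≈ 1.5841, f(4.25) ≈ 1.6582, f(4.625) ≈ 1.7272, f(5) ≈ 1.7918, f(5.375) ≈ 1.8524, f(5.75) ≈ 1.9095, f(6.125) ≈ 1.9636, f(6.5) ≈ 2.0149.
T_8 = (Δs/2)·[f(s_0) + 2f(s_1) + ... + 2f(s_{7}) + f(s_8)].
Sum ≈ 5.3424.

5.3424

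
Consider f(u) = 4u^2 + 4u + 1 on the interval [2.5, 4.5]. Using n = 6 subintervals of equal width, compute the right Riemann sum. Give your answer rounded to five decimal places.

Δu = (4.5 − 2.5)/6 = 1/3.
Right endpoints: 17/6, 19/6, 3.5, 23/6, 25/6, 4.5.
f(17/6) = 400/9, f(19/6) = 484/9, f(3.5) = 64, f(23/6) = 676/9, f(25/6) = 784/9, f(4.5) = 100.
Sum = Δu · [f(17/6) + f(19/6) + f(3.5) + ...].
Sum ≈ 141.48148.

141.48148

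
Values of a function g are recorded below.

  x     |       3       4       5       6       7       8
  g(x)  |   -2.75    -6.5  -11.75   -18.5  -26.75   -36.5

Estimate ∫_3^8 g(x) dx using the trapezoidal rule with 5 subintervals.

Δx = 1.
T_5 = (1/2)·[(-2.75) + 2·(-6.5) + 2·(-11.75) + 2·(-18.5) + 2·(-26.75) + (-36.5)] = -83.125.

-83.125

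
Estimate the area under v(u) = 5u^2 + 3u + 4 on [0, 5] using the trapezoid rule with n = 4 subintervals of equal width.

272.34375

Δu = (5 − 0)/4 = 1.25.
v(0) = 4, v(1.25) = 15.5625, v(2.5) = 42.75, v(3.75) = 85.5625, v(5) = 144.
T_4 = (Δu/2)·[v(u_0) + 2v(u_1) + 2v(u_2) + 2v(u_3) + v(u_4)].
Sum = 272.34375.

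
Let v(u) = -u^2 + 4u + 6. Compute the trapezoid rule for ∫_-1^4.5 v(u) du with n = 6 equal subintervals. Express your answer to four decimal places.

Δu = (4.5 − (-1))/6 = 11/12.
v(-1) = 1, v(-1/12) = 815/144, v(5/6) = 311/36, v(1.75) = 9.9375, v(8/3) = 86/9, v(43/12) = 1079/144, v(4.5) = 3.75.
T_6 = (Δu/2)·[v(u_0) + 2v(u_1) + ... + 2v(u_{5}) + v(u_6)].
Sum ≈ 40.0214.

40.0214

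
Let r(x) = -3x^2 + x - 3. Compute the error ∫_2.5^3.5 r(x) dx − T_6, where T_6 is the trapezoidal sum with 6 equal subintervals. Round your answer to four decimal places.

Exact integral: ∫_2.5^3.5 r(x) dx = -27.25.
T_6 ≈ -27.263889.
Error ≈ -27.25 − (-27.263889) ≈ 0.0139.

0.0139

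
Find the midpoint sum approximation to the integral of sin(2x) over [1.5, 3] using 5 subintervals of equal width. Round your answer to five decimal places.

Δx = (3 − 1.5)/5 = 0.3.
Midpoints: 1.65, 1.95, 2.25, 2.55, 2.85.
f(1.65) ≈ -0.15775, f(1.95) ≈ -0.68777, f(2.25) ≈ -0.97753, f(2.55) ≈ -0.92581, f(2.85) ≈ -0.55069.
Sum = Δx · [f(1.65) + f(1.95) + f(2.25) + f(2.55) + f(2.85)].
Sum ≈ -0.98986.

-0.98986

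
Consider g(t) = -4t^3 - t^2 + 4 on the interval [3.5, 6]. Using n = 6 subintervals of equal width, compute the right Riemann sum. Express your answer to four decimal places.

-1347.0602

Δt = (6 − 3.5)/6 = 5/12.
Right endpoints: 47/12, 13/3, 4.75, 31/6, 67/12, 6.
g(47/12) = -54361/216, g(13/3) = -9187/27, g(4.75) = -447.25, g(31/6) = -62033/108, g(67/12) = -156251/216, g(6) = -896.
Sum = Δt · [g(47/12) + g(13/3) + g(4.75) + ...].
Sum ≈ -1347.0602.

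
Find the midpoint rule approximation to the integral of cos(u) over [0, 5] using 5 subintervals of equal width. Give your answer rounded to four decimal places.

Δu = (5 − 0)/5 = 1.
Midpoints: 0.5, 1.5, 2.5, 3.5, 4.5.
f(0.5) ≈ 0.8776, f(1.5) ≈ 0.0707, f(2.5) ≈ -0.8011, f(3.5) ≈ -0.9365, f(4.5) ≈ -0.2108.
Sum = Δu · [f(0.5) + f(1.5) + f(2.5) + f(3.5) + f(4.5)].
Sum ≈ -1.0001.

-1.0001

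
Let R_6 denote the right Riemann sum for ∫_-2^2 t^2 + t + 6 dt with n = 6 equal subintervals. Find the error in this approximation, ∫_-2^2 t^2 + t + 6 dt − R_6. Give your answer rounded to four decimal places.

Exact integral: ∫_-2^2 f(t) dt ≈ 29.333333.
R_6 ≈ 30.962963.
Error ≈ 29.333333 − 30.962963 ≈ -1.6296.

-1.6296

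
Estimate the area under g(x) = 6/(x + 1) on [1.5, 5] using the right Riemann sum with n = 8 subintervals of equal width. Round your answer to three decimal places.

Δx = (5 − 1.5)/8 = 0.4375.
Right endpoints: 1.9375, 2.375, 2.8125, 3.25, 3.6875, 4.125, 4.5625, 5.
g(1.9375) = 96/47, g(2.375) = 16/9, g(2.8125) = 96/61, g(3.25) = 24/17, g(3.6875) = 1.28, g(4.125) = 48/41, g(4.5625) = 96/89, g(5) = 1.
Sum = Δx · [g(1.9375) + g(2.375) + g(2.8125) + ...].
Sum ≈ 4.959.

4.959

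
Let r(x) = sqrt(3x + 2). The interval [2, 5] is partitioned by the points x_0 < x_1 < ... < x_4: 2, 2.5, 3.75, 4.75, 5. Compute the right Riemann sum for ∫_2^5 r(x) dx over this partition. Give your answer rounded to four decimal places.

11.1531

Subinterval widths: 0.5, 1.25, 1, 0.25.
Right endpoints: 2.5, 3.75, 4.75, 5.
r(2.5) ≈ 3.0822, r(3.75) ≈ 3.6401, r(4.75) ≈ 4.0311, r(5) ≈ 4.1231.
Sum = Σ Δx_i · r(x_i).
Sum ≈ 11.1531.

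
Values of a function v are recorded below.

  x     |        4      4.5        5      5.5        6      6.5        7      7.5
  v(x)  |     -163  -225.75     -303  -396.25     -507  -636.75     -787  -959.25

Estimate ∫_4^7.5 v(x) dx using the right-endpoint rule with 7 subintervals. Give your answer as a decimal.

-1907.5

Δx = 0.5.
Sum = 0.5·[(-225.75) + (-303) + (-396.25) + (-507) + (-636.75) + (-787) + (-959.25)] = -1907.5.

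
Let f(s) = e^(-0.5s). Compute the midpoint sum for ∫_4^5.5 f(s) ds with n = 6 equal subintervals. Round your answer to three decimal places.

0.143

Δs = (5.5 − 4)/6 = 0.25.
Midpoints: 4.125, 4.375, 4.625, 4.875, 5.125, 5.375.
f(4.125) ≈ 0.127, f(4.375) ≈ 0.112, f(4.625) ≈ 0.099, f(4.875) ≈ 0.087, f(5.125) ≈ 0.077, f(5.375) ≈ 0.068.
Sum = Δs · [f(4.125) + f(4.375) + f(4.625) + ...].
Sum ≈ 0.143.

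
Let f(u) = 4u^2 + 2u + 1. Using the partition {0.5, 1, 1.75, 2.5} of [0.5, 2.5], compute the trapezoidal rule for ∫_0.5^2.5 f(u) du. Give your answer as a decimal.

Subinterval widths: 0.5, 0.75, 0.75.
f(0.5) = 3, f(1) = 7, f(1.75) = 16.75, f(2.5) = 31.
On each subinterval the trapezoid contributes (Δu_i/2)·[f(u_{i-1}) + f(u_i)].
Sum = 29.3125.

29.3125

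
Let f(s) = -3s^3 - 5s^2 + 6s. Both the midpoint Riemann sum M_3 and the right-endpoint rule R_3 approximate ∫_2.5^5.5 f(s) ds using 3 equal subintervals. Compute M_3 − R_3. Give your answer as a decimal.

M_3 = -826.
R_3 = -1133.875.
M_3 − R_3 = 307.875.

307.875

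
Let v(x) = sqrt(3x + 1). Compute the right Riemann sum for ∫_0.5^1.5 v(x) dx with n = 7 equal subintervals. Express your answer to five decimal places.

Δx = (1.5 − 0.5)/7 = 1/7.
Right endpoints: 9/14, 11/14, 13/14, 15/14, 17/14, 19/14, 1.5.
v(9/14) ≈ 1.71131, v(11/14) ≈ 1.83225, v(13/14) ≈ 1.94569, v(15/14) ≈ 2.05287, v(17/14) ≈ 2.15473, v(19/14) ≈ 2.25198, v(1.5) ≈ 2.34521.
Sum = Δx · [v(9/14) + v(11/14) + v(13/14) + ...].
Sum ≈ 2.04201.

2.04201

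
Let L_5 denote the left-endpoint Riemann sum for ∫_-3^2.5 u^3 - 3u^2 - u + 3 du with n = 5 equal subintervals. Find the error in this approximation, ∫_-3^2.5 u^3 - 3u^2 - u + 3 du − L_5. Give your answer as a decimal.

29.115625

Exact integral: ∫_-3^2.5 f(u) du = -35.234375.
L_5 = -64.35.
Error = -35.234375 − (-64.35) = 29.115625.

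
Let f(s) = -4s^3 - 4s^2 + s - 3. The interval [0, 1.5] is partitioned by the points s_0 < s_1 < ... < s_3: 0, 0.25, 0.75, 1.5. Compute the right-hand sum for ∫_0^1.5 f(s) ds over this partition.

Subinterval widths: 0.25, 0.5, 0.75.
Right endpoints: 0.25, 0.75, 1.5.
f(0.25) = -3.0625, f(0.75) = -6.1875, f(1.5) = -24.
Sum = Σ Δs_i · f(s_i).
Sum = -21.859375.

-21.859375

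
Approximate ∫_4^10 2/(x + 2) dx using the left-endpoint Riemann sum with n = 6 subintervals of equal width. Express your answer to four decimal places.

Δx = (10 − 4)/6 = 1.
Left endpoints: 4, 5, 6, 7, 8, 9.
f(4) = 1/3, f(5) = 2/7, f(6) = 0.25, f(7) = 2/9, f(8) = 0.2, f(9) = 2/11.
Sum = Δx · [f(4) + f(5) + f(6) + ...].
Sum ≈ 1.4731.

1.4731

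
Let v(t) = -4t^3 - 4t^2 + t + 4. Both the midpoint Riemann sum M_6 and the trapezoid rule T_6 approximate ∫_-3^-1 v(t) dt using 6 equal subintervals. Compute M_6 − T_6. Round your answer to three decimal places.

M_6 ≈ 48.96296.
T_6 ≈ 50.07407.
M_6 − T_6 ≈ -1.111.

-1.111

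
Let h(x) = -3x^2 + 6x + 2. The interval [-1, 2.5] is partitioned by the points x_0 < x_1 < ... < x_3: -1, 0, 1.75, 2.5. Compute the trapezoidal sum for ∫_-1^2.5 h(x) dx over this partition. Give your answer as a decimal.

2.734375

Subinterval widths: 1, 1.75, 0.75.
h(-1) = -7, h(0) = 2, h(1.75) = 3.3125, h(2.5) = -1.75.
On each subinterval the trapezoid contributes (Δx_i/2)·[h(x_{i-1}) + h(x_i)].
Sum = 2.734375.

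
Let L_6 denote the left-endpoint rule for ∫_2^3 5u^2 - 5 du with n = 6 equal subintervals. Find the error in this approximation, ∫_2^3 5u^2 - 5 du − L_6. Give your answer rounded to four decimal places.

Exact integral: ∫_2^3 f(u) du ≈ 26.666667.
L_6 ≈ 24.606481.
Error ≈ 26.666667 − 24.606481 ≈ 2.0602.

2.0602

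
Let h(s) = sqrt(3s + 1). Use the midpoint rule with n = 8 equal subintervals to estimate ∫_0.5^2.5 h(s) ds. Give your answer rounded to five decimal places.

4.62973

Δs = (2.5 − 0.5)/8 = 0.25.
Midpoints: 0.625, 0.875, 1.125, 1.375, 1.625, 1.875, 2.125, 2.375.
h(0.625) ≈ 1.69558, h(0.875) ≈ 1.90394, h(1.125) ≈ 2.09165, h(1.375) ≈ 2.26385, h(1.625) ≈ 2.42384, h(1.875) ≈ 2.57391, h(2.125) ≈ 2.71570, h(2.375) ≈ 2.85044.
Sum = Δs · [h(0.625) + h(0.875) + h(1.125) + ...].
Sum ≈ 4.62973.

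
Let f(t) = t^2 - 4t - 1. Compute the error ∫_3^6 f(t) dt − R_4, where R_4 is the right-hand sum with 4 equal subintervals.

-5.90625

Exact integral: ∫_3^6 f(t) dt = 6.
R_4 = 11.90625.
Error = 6 − 11.90625 = -5.90625.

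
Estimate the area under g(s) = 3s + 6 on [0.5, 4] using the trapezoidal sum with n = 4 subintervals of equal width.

Δs = (4 − 0.5)/4 = 0.875.
g(0.5) = 7.5, g(1.375) = 10.125, g(2.25) = 12.75, g(3.125) = 15.375, g(4) = 18.
T_4 = (Δs/2)·[g(s_0) + 2g(s_1) + 2g(s_2) + 2g(s_3) + g(s_4)].
Sum = 44.625.

44.625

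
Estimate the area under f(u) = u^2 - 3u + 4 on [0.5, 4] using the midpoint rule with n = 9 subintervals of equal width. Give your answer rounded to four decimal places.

Δu = (4 − 0.5)/9 = 7/18.
Midpoints: 25/36, 13/12, 53/36, 67/36, 2.25, 95/36, 109/36, 41/12, 137/36.
f(25/36) = 3109/1296, f(13/12) = 277/144, f(53/36) = 2269/1296, f(67/36) = 2437/1296, f(2.25) = 2.3125, f(95/36) = 3949/1296, f(109/36) = 5293/1296, f(41/12) = 781/144, f(137/36) = 9157/1296.
Sum = Δu · [f(25/36) + f(13/12) + f(53/36) + ...].
Sum ≈ 11.6226.

11.6226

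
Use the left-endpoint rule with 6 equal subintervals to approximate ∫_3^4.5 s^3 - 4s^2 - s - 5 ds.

Δs = (4.5 − 3)/6 = 0.25.
Left endpoints: 3, 3.25, 3.5, 3.75, 4, 4.25.
f(3) = -17, f(3.25) = -16.171875, f(3.5) = -14.625, f(3.75) = -12.265625, f(4) = -9, f(4.25) = -4.734375.
Sum = Δs · [f(3) + f(3.25) + f(3.5) + ...].
Sum = -18.44921875.

-18.44921875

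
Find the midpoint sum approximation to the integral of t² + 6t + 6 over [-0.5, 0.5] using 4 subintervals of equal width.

Δt = (0.5 − (-0.5))/4 = 0.25.
Midpoints: -0.375, -0.125, 0.125, 0.375.
f(-0.375) = 3.890625, f(-0.125) = 5.265625, f(0.125) = 6.765625, f(0.375) = 8.390625.
Sum = Δt · [f(-0.375) + f(-0.125) + f(0.125) + f(0.375)].
Sum = 6.078125.

6.078125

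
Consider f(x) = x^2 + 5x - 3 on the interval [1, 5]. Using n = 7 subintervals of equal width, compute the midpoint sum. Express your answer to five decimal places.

Δx = (5 − 1)/7 = 4/7.
Midpoints: 9/7, 13/7, 17/7, 3, 25/7, 29/7, 33/7.
f(9/7) = 249/49, f(13/7) = 477/49, f(17/7) = 737/49, f(3) = 21, f(25/7) = 1353/49, f(29/7) = 1709/49, f(33/7) = 2097/49.
Sum = Δx · [f(9/7) + f(13/7) + f(17/7) + ...].
Sum ≈ 89.22449.

89.22449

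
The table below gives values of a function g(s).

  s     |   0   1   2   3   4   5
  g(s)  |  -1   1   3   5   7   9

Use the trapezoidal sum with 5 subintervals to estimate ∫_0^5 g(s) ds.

Δs = 1.
T_5 = (1/2)·[(-1) + 2·1 + 2·3 + 2·5 + 2·7 + 9] = 20.

20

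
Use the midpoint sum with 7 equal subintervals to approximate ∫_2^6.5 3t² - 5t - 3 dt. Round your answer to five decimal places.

157.03508

Δt = (6.5 − 2)/7 = 9/14.
Midpoints: 65/28, 83/28, 101/28, 4.25, 137/28, 155/28, 173/28.
f(65/28) = 1223/784, f(83/28) = 6695/784, f(101/28) = 14111/784, f(4.25) = 29.9375, f(137/28) = 34775/784, f(155/28) = 48023/784, f(173/28) = 63215/784.
Sum = Δt · [f(65/28) + f(83/28) + f(101/28) + ...].
Sum ≈ 157.03508.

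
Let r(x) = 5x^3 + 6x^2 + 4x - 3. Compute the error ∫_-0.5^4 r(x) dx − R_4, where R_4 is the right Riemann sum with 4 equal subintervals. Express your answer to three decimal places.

-274.245

Exact integral: ∫_-0.5^4 r(x) dx = 466.171875.
R_4 ≈ 740.41699.
Error ≈ 466.171875 − 740.41699 ≈ -274.245.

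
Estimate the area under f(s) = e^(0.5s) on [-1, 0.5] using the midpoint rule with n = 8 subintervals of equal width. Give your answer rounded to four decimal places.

1.3545

Δs = (0.5 − (-1))/8 = 0.1875.
Midpoints: -0.90625, -0.71875, -0.53125, -0.34375, -0.15625, 0.03125, 0.21875, 0.40625.
f(-0.90625) ≈ 0.6356, f(-0.71875) ≈ 0.6981, f(-0.53125) ≈ 0.7667, f(-0.34375) ≈ 0.8421, f(-0.15625) ≈ 0.9248, f(0.03125) ≈ 1.0157, f(0.21875) ≈ 1.1156, f(0.40625) ≈ 1.2252.
Sum = Δs · [f(-0.90625) + f(-0.71875) + f(-0.53125) + ...].
Sum ≈ 1.3545.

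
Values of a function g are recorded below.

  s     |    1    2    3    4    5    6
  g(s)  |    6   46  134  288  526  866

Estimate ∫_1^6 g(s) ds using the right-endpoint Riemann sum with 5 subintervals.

1860

Δs = 1.
Sum = 1·[46 + 134 + 288 + 526 + 866] = 1860.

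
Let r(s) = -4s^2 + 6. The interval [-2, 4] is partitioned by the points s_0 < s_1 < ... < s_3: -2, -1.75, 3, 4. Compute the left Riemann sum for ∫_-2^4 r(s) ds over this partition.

Subinterval widths: 0.25, 4.75, 1.
Left endpoints: -2, -1.75, 3.
r(-2) = -10, r(-1.75) = -6.25, r(3) = -30.
Sum = Σ Δs_i · r(s_i).
Sum = -62.1875.

-62.1875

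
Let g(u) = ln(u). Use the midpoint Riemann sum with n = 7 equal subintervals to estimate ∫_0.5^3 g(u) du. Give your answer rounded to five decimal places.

1.15099

Δu = (3 − 0.5)/7 = 5/14.
Midpoints: 19/28, 29/28, 39/28, 1.75, 59/28, 69/28, 79/28.
g(19/28) ≈ -0.38777, g(29/28) ≈ 0.03509, g(39/28) ≈ 0.33136, g(1.75) ≈ 0.55962, g(59/28) ≈ 0.74533, g(69/28) ≈ 0.90190, g(79/28) ≈ 1.03724.
Sum = Δu · [g(19/28) + g(29/28) + g(39/28) + ...].
Sum ≈ 1.15099.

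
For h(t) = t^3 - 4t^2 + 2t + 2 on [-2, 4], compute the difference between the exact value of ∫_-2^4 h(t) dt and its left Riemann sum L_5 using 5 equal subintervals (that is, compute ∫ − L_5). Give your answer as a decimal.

Exact integral: ∫_-2^4 h(t) dt = -12.
L_5 = -35.04.
Error = -12 − (-35.04) = 23.04.

23.04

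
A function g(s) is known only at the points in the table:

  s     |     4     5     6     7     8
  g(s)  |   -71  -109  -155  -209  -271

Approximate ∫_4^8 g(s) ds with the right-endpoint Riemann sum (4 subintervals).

-744

Δs = 1.
Sum = 1·[(-109) + (-155) + (-209) + (-271)] = -744.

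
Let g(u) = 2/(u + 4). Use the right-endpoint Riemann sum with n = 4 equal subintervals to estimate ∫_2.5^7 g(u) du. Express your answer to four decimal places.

Δu = (7 − 2.5)/4 = 1.125.
Right endpoints: 3.625, 4.75, 5.875, 7.
g(3.625) = 16/61, g(4.75) = 8/35, g(5.875) = 16/79, g(7) = 2/11.
Sum = Δu · [g(3.625) + g(4.75) + g(5.875) + g(7)].
Sum ≈ 0.9846.

0.9846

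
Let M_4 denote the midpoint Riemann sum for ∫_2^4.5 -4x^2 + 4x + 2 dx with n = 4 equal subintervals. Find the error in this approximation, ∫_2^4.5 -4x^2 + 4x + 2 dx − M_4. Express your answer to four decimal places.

Exact integral: ∫_2^4.5 f(x) dx ≈ -73.333333.
M_4 = -73.0078125.
Error ≈ -73.333333 − (-73.0078125) ≈ -0.3255.

-0.3255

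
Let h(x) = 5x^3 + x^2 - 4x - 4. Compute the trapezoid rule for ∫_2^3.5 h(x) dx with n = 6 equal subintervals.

Δx = (3.5 − 2)/6 = 0.25.
h(2) = 32, h(2.25) = 49.015625, h(2.5) = 70.375, h(2.75) = 96.546875, h(3) = 128, h(3.25) = 165.203125, h(3.5) = 208.625.
T_6 = (Δx/2)·[h(x_0) + 2h(x_1) + ... + 2h(x_{5}) + h(x_6)].
Sum = 157.36328125.

157.36328125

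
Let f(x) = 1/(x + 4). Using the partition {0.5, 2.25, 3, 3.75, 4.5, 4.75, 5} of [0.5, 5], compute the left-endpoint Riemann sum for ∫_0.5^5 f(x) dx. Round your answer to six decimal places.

0.770789

Subinterval widths: 1.75, 0.75, 0.75, 0.75, 0.25, 0.25.
Left endpoints: 0.5, 2.25, 3, 3.75, 4.5, 4.75.
f(0.5) = 2/9, f(2.25) = 0.16, f(3) = 1/7, f(3.75) = 4/31, f(4.5) = 2/17, f(4.75) = 4/35.
Sum = Σ Δx_i · f(x_i).
Sum ≈ 0.770789.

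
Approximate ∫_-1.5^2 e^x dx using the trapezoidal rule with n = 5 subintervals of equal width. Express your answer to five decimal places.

Δx = (2 − (-1.5))/5 = 0.7.
f(-1.5) ≈ 0.22313, f(-0.8) ≈ 0.44933, f(-0.1) ≈ 0.90484, f(0.6) ≈ 1.82212, f(1.3) ≈ 3.66930, f(2) ≈ 7.38906.
T_5 = (Δx/2)·[f(x_0) + 2f(x_1) + ... + 2f(x_{4}) + f(x_5)].
Sum ≈ 7.45617.

7.45617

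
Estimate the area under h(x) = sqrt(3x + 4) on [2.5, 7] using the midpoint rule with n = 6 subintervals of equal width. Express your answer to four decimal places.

19.1148

Δx = (7 − 2.5)/6 = 0.75.
Midpoints: 2.875, 3.625, 4.375, 5.125, 5.875, 6.625.
h(2.875) ≈ 3.5532, h(3.625) ≈ 3.8568, h(4.375) ≈ 4.1382, h(5.125) ≈ 4.4017, h(5.875) ≈ 4.6503, h(6.625) ≈ 4.8862.
Sum = Δx · [h(2.875) + h(3.625) + h(4.375) + ...].
Sum ≈ 19.1148.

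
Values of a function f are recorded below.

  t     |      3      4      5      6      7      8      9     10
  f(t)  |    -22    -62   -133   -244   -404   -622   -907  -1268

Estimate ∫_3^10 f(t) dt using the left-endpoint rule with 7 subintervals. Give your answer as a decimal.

-2394

Δt = 1.
Sum = 1·[(-22) + (-62) + (-133) + (-244) + (-404) + (-622) + (-907)] = -2394.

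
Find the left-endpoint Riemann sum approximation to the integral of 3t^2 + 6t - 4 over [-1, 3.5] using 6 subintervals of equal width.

38.109375

Δt = (3.5 − (-1))/6 = 0.75.
Left endpoints: -1, -0.25, 0.5, 1.25, 2, 2.75.
f(-1) = -7, f(-0.25) = -5.3125, f(0.5) = -0.25, f(1.25) = 8.1875, f(2) = 20, f(2.75) = 35.1875.
Sum = Δt · [f(-1) + f(-0.25) + f(0.5) + ...].
Sum = 38.109375.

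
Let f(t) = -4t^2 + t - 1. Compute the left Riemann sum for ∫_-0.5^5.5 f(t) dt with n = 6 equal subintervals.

-160

Δt = (5.5 − (-0.5))/6 = 1.
Left endpoints: -0.5, 0.5, 1.5, 2.5, 3.5, 4.5.
f(-0.5) = -2.5, f(0.5) = -1.5, f(1.5) = -8.5, f(2.5) = -23.5, f(3.5) = -46.5, f(4.5) = -77.5.
Sum = Δt · [f(-0.5) + f(0.5) + f(1.5) + ...].
Sum = -160.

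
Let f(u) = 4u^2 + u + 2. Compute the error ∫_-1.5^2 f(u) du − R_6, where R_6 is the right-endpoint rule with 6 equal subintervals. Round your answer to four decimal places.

-3.8565

Exact integral: ∫_-1.5^2 f(u) du ≈ 23.041667.
R_6 ≈ 26.898148.
Error ≈ 23.041667 − 26.898148 ≈ -3.8565.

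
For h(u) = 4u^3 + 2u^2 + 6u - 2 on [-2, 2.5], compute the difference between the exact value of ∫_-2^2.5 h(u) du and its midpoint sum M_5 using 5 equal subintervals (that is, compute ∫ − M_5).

1.51875

Exact integral: ∫_-2^2.5 h(u) du = 36.5625.
M_5 = 35.04375.
Error = 36.5625 − 35.04375 = 1.51875.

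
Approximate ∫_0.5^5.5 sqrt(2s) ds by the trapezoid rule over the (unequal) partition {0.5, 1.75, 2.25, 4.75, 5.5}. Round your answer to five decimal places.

11.69628

Subinterval widths: 1.25, 0.5, 2.5, 0.75.
f(0.5) ≈ 1.00000, f(1.75) ≈ 1.87083, f(2.25) ≈ 2.12132, f(4.75) ≈ 3.08221, f(5.5) ≈ 3.31662.
On each subinterval the trapezoid contributes (Δs_i/2)·[f(s_{i-1}) + f(s_i)].
Sum ≈ 11.69628.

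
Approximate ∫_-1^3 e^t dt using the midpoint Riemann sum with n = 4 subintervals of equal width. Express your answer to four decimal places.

18.9194

Δt = (3 − (-1))/4 = 1.
Midpoints: -0.5, 0.5, 1.5, 2.5.
f(-0.5) ≈ 0.6065, f(0.5) ≈ 1.6487, f(1.5) ≈ 4.4817, f(2.5) ≈ 12.1825.
Sum = Δt · [f(-0.5) + f(0.5) + f(1.5) + f(2.5)].
Sum ≈ 18.9194.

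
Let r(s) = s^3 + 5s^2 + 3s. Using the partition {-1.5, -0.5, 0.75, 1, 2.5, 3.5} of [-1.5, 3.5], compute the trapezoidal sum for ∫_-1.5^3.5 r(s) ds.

Subinterval widths: 1, 1.25, 0.25, 1.5, 1.
r(-1.5) = 3.375, r(-0.5) = -0.375, r(0.75) = 5.484375, r(1) = 9, r(2.5) = 54.375, r(3.5) = 114.625.
On each subinterval the trapezoid contributes (Δs_i/2)·[r(s_{i-1}) + r(s_i)].
Sum = 138.53515625.

138.53515625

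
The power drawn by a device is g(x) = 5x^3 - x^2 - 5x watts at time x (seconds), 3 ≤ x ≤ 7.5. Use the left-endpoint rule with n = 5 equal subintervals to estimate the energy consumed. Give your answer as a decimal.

2794.23

Δx = (7.5 − 3)/5 = 0.9.
Left endpoints: 3, 3.9, 4.8, 5.7, 6.6.
g(3) = 111, g(3.9) = 261.885, g(4.8) = 505.92, g(5.7) = 864.975, g(6.6) = 1360.92.
Sum = Δx · [g(3) + g(3.9) + g(4.8) + g(5.7) + g(6.6)].
Sum = 2794.23.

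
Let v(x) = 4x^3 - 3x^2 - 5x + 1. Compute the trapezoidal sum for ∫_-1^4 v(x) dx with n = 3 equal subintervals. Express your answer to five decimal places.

Δx = (4 − (-1))/3 = 5/3.
v(-1) = -1, v(2/3) = -67/27, v(7/3) = 643/27, v(4) = 189.
T_3 = (Δx/2)·[v(x_0) + 2v(x_1) + 2v(x_2) + v(x_3)].
Sum ≈ 192.22222.

192.22222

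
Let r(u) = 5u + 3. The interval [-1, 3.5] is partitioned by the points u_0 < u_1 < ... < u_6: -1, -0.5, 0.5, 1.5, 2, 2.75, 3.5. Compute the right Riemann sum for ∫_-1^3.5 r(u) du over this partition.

50.6875

Subinterval widths: 0.5, 1, 1, 0.5, 0.75, 0.75.
Right endpoints: -0.5, 0.5, 1.5, 2, 2.75, 3.5.
r(-0.5) = 0.5, r(0.5) = 5.5, r(1.5) = 10.5, r(2) = 13, r(2.75) = 16.75, r(3.5) = 20.5.
Sum = Σ Δu_i · r(u_i).
Sum = 50.6875.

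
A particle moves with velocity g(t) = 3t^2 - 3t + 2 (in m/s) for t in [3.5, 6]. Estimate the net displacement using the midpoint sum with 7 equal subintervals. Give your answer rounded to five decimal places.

Δt = (6 − 3.5)/7 = 5/14.
Midpoints: 103/28, 113/28, 123/28, 4.75, 143/28, 153/28, 163/28.
g(103/28) = 24743/784, g(113/28) = 30383/784, g(123/28) = 36623/784, g(4.75) = 55.4375, g(143/28) = 50903/784, g(153/28) = 58943/784, g(163/28) = 67583/784.
Sum = Δt · [g(103/28) + g(113/28) + g(123/28) + ...].
Sum ≈ 142.42028.

142.42028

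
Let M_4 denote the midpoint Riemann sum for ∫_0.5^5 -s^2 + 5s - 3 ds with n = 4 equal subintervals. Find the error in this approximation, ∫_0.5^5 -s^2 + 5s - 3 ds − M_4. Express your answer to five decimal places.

Exact integral: ∫_0.5^5 f(s) ds = 6.75.
M_4 ≈ 7.2246094.
Error ≈ 6.75 − 7.2246094 ≈ -0.47461.

-0.47461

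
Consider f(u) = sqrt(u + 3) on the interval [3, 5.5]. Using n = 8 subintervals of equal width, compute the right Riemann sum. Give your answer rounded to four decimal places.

Δu = (5.5 − 3)/8 = 0.3125.
Right endpoints: 3.3125, 3.625, 3.9375, 4.25, 4.5625, 4.875, 5.1875, 5.5.
f(3.3125) ≈ 2.5125, f(3.625) ≈ 2.5739, f(3.9375) ≈ 2.6339, f(4.25) ≈ 2.6926, f(4.5625) ≈ 2.7500, f(4.875) ≈ 2.8062, f(5.1875) ≈ 2.8614, f(5.5) ≈ 2.9155.
Sum = Δu · [f(3.3125) + f(3.625) + f(3.9375) + ...].
Sum ≈ 6.7956.

6.7956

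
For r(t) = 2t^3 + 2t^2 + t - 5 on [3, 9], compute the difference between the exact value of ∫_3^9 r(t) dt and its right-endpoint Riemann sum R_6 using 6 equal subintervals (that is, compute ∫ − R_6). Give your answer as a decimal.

Exact integral: ∫_3^9 r(t) dt = 3714.
R_6 = 4529.
Error = 3714 − 4529 = -815.

-815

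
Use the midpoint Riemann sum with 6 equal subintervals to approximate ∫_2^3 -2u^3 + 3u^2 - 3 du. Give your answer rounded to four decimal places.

Δu = (3 − 2)/6 = 1/6.
Midpoints: 25/12, 2.25, 29/12, 31/12, 2.75, 35/12.
f(25/12) = -6967/864, f(2.25) = -10.59375, f(29/12) = -11843/864, f(31/12) = -15085/864, f(2.75) = -21.90625, f(35/12) = -23417/864.
Sum = Δu · [f(25/12) + f(2.25) + f(29/12) + ...].
Sum ≈ -16.4722.

-16.4722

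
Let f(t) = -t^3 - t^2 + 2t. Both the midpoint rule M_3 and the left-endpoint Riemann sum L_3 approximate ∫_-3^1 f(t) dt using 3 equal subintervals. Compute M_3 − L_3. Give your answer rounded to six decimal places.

M_3 ≈ 1.48148148.
L_3 ≈ 13.03703704.
M_3 − L_3 ≈ -11.555556.

-11.555556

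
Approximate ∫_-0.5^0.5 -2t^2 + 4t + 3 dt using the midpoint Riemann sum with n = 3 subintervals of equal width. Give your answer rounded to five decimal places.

2.85185

Δt = (0.5 − (-0.5))/3 = 1/3.
Midpoints: -1/3, 0, 1/3.
f(-1/3) = 13/9, f(0) = 3, f(1/3) = 37/9.
Sum = Δt · [f(-1/3) + f(0) + f(1/3)].
Sum ≈ 2.85185.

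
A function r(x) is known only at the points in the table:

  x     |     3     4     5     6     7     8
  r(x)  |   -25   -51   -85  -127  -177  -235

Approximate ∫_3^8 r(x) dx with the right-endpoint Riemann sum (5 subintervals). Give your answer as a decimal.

Δx = 1.
Sum = 1·[(-51) + (-85) + (-127) + (-177) + (-235)] = -675.

-675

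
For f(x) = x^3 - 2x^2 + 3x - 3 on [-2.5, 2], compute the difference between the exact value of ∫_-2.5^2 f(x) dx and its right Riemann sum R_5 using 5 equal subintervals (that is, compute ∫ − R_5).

Exact integral: ∫_-2.5^2 f(x) dx = -38.390625.
R_5 = -21.33.
Error = -38.390625 − (-21.33) = -17.060625.

-17.060625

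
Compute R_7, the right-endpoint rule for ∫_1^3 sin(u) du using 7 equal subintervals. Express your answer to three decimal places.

Δu = (3 − 1)/7 = 2/7.
Right endpoints: 9/7, 11/7, 13/7, 15/7, 17/7, 19/7, 3.
f(9/7) ≈ 0.960, f(11/7) ≈ 1.000, f(13/7) ≈ 0.959, f(15/7) ≈ 0.841, f(17/7) ≈ 0.654, f(19/7) ≈ 0.414, f(3) ≈ 0.141.
Sum = Δu · [f(9/7) + f(11/7) + f(13/7) + ...].
Sum ≈ 1.420.

1.420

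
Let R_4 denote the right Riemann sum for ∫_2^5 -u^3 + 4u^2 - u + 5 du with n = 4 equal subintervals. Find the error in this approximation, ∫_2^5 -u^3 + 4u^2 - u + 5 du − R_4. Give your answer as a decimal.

Exact integral: ∫_2^5 f(u) du = 8.25.
R_4 = -7.078125.
Error = 8.25 − (-7.078125) = 15.328125.

15.328125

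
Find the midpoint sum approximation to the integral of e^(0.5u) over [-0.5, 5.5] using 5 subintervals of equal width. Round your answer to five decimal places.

Δu = (5.5 − (-0.5))/5 = 1.2.
Midpoints: 0.1, 1.3, 2.5, 3.7, 4.9.
f(0.1) ≈ 1.05127, f(1.3) ≈ 1.91554, f(2.5) ≈ 3.49034, f(3.7) ≈ 6.35982, f(4.9) ≈ 11.58835.
Sum = Δu · [f(0.1) + f(1.3) + f(2.5) + f(3.7) + f(4.9)].
Sum ≈ 29.28639.

29.28639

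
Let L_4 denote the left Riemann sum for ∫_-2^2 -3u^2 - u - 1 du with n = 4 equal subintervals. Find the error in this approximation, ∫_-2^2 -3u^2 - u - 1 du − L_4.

0

Exact integral: ∫_-2^2 f(u) du = -20.
L_4 = -20.
Error = -20 − (-20) = 0.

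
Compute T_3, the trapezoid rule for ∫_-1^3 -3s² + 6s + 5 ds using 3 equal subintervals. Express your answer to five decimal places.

Δs = (3 − (-1))/3 = 4/3.
f(-1) = -4, f(1/3) = 20/3, f(5/3) = 20/3, f(3) = -4.
T_3 = (Δs/2)·[f(s_0) + 2f(s_1) + 2f(s_2) + f(s_3)].
Sum ≈ 12.44444.

12.44444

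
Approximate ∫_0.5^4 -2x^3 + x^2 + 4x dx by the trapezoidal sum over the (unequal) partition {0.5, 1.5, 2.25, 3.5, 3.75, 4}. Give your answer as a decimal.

-82.1328125

Subinterval widths: 1, 0.75, 1.25, 0.25, 0.25.
f(0.5) = 2, f(1.5) = 1.5, f(2.25) = -8.71875, f(3.5) = -59.5, f(3.75) = -76.40625, f(4) = -96.
On each subinterval the trapezoid contributes (Δx_i/2)·[f(x_{i-1}) + f(x_i)].
Sum = -82.1328125.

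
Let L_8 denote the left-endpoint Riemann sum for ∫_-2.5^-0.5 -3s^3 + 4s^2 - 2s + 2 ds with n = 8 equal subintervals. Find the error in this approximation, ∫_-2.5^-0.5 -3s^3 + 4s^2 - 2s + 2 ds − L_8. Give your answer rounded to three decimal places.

Exact integral: ∫_-2.5^-0.5 f(s) ds ≈ 59.91667.
L_8 = 69.59375.
Error ≈ 59.91667 − 69.59375 ≈ -9.677.

-9.677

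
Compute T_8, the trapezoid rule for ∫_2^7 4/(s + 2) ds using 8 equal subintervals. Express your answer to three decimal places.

Δs = (7 − 2)/8 = 0.625.
f(2) = 1, f(2.625) = 32/37, f(3.25) = 16/21, f(3.875) = 32/47, f(4.5) = 8/13, f(5.125) = 32/57, f(5.75) = 16/31, f(6.375) = 32/67, f(7) = 4/9.
T_8 = (Δs/2)·[f(s_0) + 2f(s_1) + ... + 2f(s_{7}) + f(s_8)].
Sum ≈ 3.250.

3.250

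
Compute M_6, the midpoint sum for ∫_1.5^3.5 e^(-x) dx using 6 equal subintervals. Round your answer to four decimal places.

Δx = (3.5 − 1.5)/6 = 1/3.
Midpoints: 5/3, 2, 7/3, 8/3, 3, 10/3.
f(5/3) ≈ 0.1889, f(2) ≈ 0.1353, f(7/3) ≈ 0.0970, f(8/3) ≈ 0.0695, f(3) ≈ 0.0498, f(10/3) ≈ 0.0357.
Sum = Δx · [f(5/3) + f(2) + f(7/3) + ...].
Sum ≈ 0.1920.

0.1920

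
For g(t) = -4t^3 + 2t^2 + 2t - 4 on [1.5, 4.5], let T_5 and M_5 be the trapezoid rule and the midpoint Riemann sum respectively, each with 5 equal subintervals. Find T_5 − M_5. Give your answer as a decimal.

T_5 = -346.62.
M_5 = -337.44.
T_5 − M_5 = -9.18.

-9.18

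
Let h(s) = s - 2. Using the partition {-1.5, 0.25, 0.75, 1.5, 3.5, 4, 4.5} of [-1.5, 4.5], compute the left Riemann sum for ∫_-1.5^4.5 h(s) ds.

-7.1875

Subinterval widths: 1.75, 0.5, 0.75, 2, 0.5, 0.5.
Left endpoints: -1.5, 0.25, 0.75, 1.5, 3.5, 4.
h(-1.5) = -3.5, h(0.25) = -1.75, h(0.75) = -1.25, h(1.5) = -0.5, h(3.5) = 1.5, h(4) = 2.
Sum = Σ Δs_i · h(s_i).
Sum = -7.1875.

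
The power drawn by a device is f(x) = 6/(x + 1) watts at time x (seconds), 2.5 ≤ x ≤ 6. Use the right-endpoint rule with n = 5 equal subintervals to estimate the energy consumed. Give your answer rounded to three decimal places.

3.874

Δx = (6 − 2.5)/5 = 0.7.
Right endpoints: 3.2, 3.9, 4.6, 5.3, 6.
f(3.2) = 10/7, f(3.9) = 60/49, f(4.6) = 15/14, f(5.3) = 20/21, f(6) = 6/7.
Sum = Δx · [f(3.2) + f(3.9) + f(4.6) + f(5.3) + f(6)].
Sum ≈ 3.874.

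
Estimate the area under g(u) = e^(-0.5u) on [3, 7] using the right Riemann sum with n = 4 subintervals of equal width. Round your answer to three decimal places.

0.297

Δu = (7 − 3)/4 = 1.
Right endpoints: 4, 5, 6, 7.
g(4) ≈ 0.135, g(5) ≈ 0.082, g(6) ≈ 0.050, g(7) ≈ 0.030.
Sum = Δu · [g(4) + g(5) + g(6) + g(7)].
Sum ≈ 0.297.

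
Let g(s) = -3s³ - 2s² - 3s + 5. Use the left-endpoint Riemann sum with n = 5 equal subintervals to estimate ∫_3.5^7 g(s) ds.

-1595.4575

Δs = (7 − 3.5)/5 = 0.7.
Left endpoints: 3.5, 4.2, 4.9, 5.6, 6.3.
g(3.5) = -158.625, g(4.2) = -265.144, g(4.9) = -410.667, g(5.6) = -601.368, g(6.3) = -843.421.
Sum = Δs · [g(3.5) + g(4.2) + g(4.9) + g(5.6) + g(6.3)].
Sum = -1595.4575.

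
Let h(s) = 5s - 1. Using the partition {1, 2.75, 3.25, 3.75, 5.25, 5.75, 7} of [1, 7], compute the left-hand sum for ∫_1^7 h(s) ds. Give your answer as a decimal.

94.9375

Subinterval widths: 1.75, 0.5, 0.5, 1.5, 0.5, 1.25.
Left endpoints: 1, 2.75, 3.25, 3.75, 5.25, 5.75.
h(1) = 4, h(2.75) = 12.75, h(3.25) = 15.25, h(3.75) = 17.75, h(5.25) = 25.25, h(5.75) = 27.75.
Sum = Σ Δs_i · h(s_i).
Sum = 94.9375.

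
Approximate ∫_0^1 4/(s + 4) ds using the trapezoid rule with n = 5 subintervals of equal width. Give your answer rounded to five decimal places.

0.89287

Δs = (1 − 0)/5 = 0.2.
f(0) = 1, f(0.2) = 20/21, f(0.4) = 10/11, f(0.6) = 20/23, f(0.8) = 5/6, f(1) = 0.8.
T_5 = (Δs/2)·[f(s_0) + 2f(s_1) + ... + 2f(s_{4}) + f(s_5)].
Sum ≈ 0.89287.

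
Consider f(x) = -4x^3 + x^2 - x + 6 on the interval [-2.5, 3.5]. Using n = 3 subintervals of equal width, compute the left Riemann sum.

155.5

Δx = (3.5 − (-2.5))/3 = 2.
Left endpoints: -2.5, -0.5, 1.5.
f(-2.5) = 77.25, f(-0.5) = 7.25, f(1.5) = -6.75.
Sum = Δx · [f(-2.5) + f(-0.5) + f(1.5)].
Sum = 155.5.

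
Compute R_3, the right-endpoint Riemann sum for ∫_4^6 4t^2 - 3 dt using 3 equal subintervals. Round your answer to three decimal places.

223.926

Δt = (6 − 4)/3 = 2/3.
Right endpoints: 14/3, 16/3, 6.
f(14/3) = 757/9, f(16/3) = 997/9, f(6) = 141.
Sum = Δt · [f(14/3) + f(16/3) + f(6)].
Sum ≈ 223.926.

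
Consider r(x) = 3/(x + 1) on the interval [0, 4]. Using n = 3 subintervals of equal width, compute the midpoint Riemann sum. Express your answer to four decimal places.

4.6564

Δx = (4 − 0)/3 = 4/3.
Midpoints: 2/3, 2, 10/3.
r(2/3) = 1.8, r(2) = 1, r(10/3) = 9/13.
Sum = Δx · [r(2/3) + r(2) + r(10/3)].
Sum ≈ 4.6564.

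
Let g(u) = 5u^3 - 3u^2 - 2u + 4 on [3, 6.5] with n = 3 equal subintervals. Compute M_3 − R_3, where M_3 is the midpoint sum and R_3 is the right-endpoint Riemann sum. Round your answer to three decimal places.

-741.253

M_3 ≈ 1836.10851.
R_3 ≈ 2577.36111.
M_3 − R_3 ≈ -741.253.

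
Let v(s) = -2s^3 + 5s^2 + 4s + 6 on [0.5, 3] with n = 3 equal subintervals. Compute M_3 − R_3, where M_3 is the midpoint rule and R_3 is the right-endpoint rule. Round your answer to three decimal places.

M_3 ≈ 37.61863.
R_3 ≈ 35.23148.
M_3 − R_3 ≈ 2.387.

2.387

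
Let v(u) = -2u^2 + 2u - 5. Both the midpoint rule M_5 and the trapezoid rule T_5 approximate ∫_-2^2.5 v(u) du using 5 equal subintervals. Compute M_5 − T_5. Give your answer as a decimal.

1.8225

M_5 = -35.3925.
T_5 = -37.215.
M_5 − T_5 = 1.8225.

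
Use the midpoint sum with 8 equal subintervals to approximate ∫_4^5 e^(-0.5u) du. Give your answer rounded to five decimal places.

Δu = (5 − 4)/8 = 0.125.
Midpoints: 4.0625, 4.1875, 4.3125, 4.4375, 4.5625, 4.6875, 4.8125, 4.9375.
f(4.0625) ≈ 0.13117, f(4.1875) ≈ 0.12322, f(4.3125) ≈ 0.11576, f(4.4375) ≈ 0.10874, f(4.5625) ≈ 0.10216, f(4.6875) ≈ 0.09597, f(4.8125) ≈ 0.09015, f(4.9375) ≈ 0.08469.
Sum = Δu · [f(4.0625) + f(4.1875) + f(4.3125) + ...].
Sum ≈ 0.10648.

0.10648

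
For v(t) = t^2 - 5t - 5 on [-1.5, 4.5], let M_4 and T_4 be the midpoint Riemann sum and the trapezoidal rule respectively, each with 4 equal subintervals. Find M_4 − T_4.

-3.375

M_4 = -44.625.
T_4 = -41.25.
M_4 − T_4 = -3.375.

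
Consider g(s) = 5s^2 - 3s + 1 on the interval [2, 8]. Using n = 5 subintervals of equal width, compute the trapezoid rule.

763.2

Δs = (8 − 2)/5 = 1.2.
g(2) = 15, g(3.2) = 42.6, g(4.4) = 84.6, g(5.6) = 141, g(6.8) = 211.8, g(8) = 297.
T_5 = (Δs/2)·[g(s_0) + 2g(s_1) + ... + 2g(s_{4}) + g(s_5)].
Sum = 763.2.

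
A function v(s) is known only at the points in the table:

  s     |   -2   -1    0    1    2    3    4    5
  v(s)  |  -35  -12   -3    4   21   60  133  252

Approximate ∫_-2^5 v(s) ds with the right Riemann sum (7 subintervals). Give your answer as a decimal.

455

Δs = 1.
Sum = 1·[(-12) + (-3) + 4 + 21 + 60 + 133 + 252] = 455.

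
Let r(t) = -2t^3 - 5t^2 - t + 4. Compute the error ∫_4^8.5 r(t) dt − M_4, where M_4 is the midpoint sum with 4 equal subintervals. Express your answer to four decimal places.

-20.1709

Exact integral: ∫_4^8.5 r(t) dt = -3409.03125.
M_4 ≈ -3388.860352.
Error ≈ -3409.03125 − (-3388.860352) ≈ -20.1709.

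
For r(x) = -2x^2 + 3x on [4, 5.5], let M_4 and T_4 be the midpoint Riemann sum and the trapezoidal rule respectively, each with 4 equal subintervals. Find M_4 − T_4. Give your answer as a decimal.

M_4 = -46.83984375.
T_4 = -46.9453125.
M_4 − T_4 = 0.10546875.

0.10546875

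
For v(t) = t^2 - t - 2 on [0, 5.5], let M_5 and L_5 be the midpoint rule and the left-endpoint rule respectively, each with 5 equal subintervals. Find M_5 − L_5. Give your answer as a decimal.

11.94875

M_5 = 28.77875.
L_5 = 16.83.
M_5 − L_5 = 11.94875.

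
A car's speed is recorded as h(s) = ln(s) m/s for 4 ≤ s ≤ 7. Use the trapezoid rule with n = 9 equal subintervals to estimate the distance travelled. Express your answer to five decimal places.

Δs = (7 − 4)/9 = 1/3.
h(4) ≈ 1.38629, h(13/3) ≈ 1.46634, h(14/3) ≈ 1.54045, h(5) ≈ 1.60944, h(16/3) ≈ 1.67398, h(17/3) ≈ 1.73460, h(6) ≈ 1.79176, h(19/3) ≈ 1.84583, h(20/3) ≈ 1.89712, h(7) ≈ 1.94591.
T_9 = (Δs/2)·[h(s_0) + 2h(s_1) + ... + 2h(s_{8}) + h(s_9)].
Sum ≈ 5.07520.

5.07520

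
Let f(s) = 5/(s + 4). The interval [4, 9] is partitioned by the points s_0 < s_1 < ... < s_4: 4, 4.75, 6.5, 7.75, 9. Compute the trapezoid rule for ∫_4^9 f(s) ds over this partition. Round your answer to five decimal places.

Subinterval widths: 0.75, 1.75, 1.25, 1.25.
f(4) = 0.625, f(4.75) = 4/7, f(6.5) = 10/21, f(7.75) = 20/47, f(9) = 5/13.
On each subinterval the trapezoid contributes (Δs_i/2)·[f(s_{i-1}) + f(s_i)].
Sum ≈ 2.43525.

2.43525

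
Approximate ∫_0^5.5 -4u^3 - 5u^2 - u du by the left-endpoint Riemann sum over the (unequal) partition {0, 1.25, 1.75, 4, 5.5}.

Subinterval widths: 1.25, 0.5, 2.25, 1.5.
Left endpoints: 0, 1.25, 1.75, 4.
f(0) = 0, f(1.25) = -16.875, f(1.75) = -38.5, f(4) = -340.
Sum = Σ Δu_i · f(u_i).
Sum = -605.0625.

-605.0625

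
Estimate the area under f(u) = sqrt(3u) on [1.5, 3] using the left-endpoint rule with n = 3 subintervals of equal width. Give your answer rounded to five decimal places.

Δu = (3 − 1.5)/3 = 0.5.
Left endpoints: 1.5, 2, 2.5.
f(1.5) ≈ 2.12132, f(2) ≈ 2.44949, f(2.5) ≈ 2.73861.
Sum = Δu · [f(1.5) + f(2) + f(2.5)].
Sum ≈ 3.65471.

3.65471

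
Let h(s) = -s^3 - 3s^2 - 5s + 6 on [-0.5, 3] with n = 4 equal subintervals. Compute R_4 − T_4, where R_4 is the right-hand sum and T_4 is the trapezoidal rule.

-31.0078125

R_4 ≈ -82.25684.
T_4 ≈ -51.24902.
R_4 − T_4 = -31.0078125.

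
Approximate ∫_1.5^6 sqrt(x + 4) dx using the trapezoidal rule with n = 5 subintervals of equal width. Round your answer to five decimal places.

12.47904

Δx = (6 − 1.5)/5 = 0.9.
f(1.5) ≈ 2.34521, f(2.4) ≈ 2.52982, f(3.3) ≈ 2.70185, f(4.2) ≈ 2.86356, f(5.1) ≈ 3.01662, f(6) ≈ 3.16228.
T_5 = (Δx/2)·[f(x_0) + 2f(x_1) + ... + 2f(x_{4}) + f(x_5)].
Sum ≈ 12.47904.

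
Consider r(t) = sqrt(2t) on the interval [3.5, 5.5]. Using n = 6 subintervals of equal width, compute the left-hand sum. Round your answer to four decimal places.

Δt = (5.5 − 3.5)/6 = 1/3.
Left endpoints: 3.5, 23/6, 25/6, 4.5, 29/6, 31/6.
r(3.5) ≈ 2.6458, r(23/6) ≈ 2.7689, r(25/6) ≈ 2.8868, r(4.5) ≈ 3.0000, r(29/6) ≈ 3.1091, r(31/6) ≈ 3.2146.
Sum = Δt · [r(3.5) + r(23/6) + r(25/6) + ...].
Sum ≈ 5.8750.

5.8750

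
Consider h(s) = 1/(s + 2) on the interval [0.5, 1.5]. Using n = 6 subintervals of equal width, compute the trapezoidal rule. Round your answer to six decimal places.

0.336654

Δs = (1.5 − 0.5)/6 = 1/6.
h(0.5) = 0.4, h(2/3) = 0.375, h(5/6) = 6/17, h(1) = 1/3, h(7/6) = 6/19, h(4/3) = 0.3, h(1.5) = 2/7.
T_6 = (Δs/2)·[h(s_0) + 2h(s_1) + ... + 2h(s_{5}) + h(s_6)].
Sum ≈ 0.336654.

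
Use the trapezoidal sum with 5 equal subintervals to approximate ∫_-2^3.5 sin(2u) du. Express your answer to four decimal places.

-0.3940

Δu = (3.5 − (-2))/5 = 1.1.
f(-2) ≈ 0.7568, f(-0.9) ≈ -0.9738, f(0.2) ≈ 0.3894, f(1.3) ≈ 0.5155, f(2.4) ≈ -0.9962, f(3.5) ≈ 0.6570.
T_5 = (Δu/2)·[f(u_0) + 2f(u_1) + ... + 2f(u_{4}) + f(u_5)].
Sum ≈ -0.3940.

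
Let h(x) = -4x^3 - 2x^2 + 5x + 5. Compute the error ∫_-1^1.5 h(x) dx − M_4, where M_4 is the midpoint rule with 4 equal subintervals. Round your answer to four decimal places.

Exact integral: ∫_-1^1.5 h(x) dx ≈ 8.645833.
M_4 ≈ 9.052734.
Error ≈ 8.645833 − 9.052734 ≈ -0.4069.

-0.4069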